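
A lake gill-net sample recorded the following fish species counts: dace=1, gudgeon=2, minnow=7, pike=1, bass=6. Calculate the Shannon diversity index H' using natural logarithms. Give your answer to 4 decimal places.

Total N = 1+2+7+1+6 = 17, so the proportions are 0.058824, 0.117647, 0.411765, 0.058824, 0.352941 (working shown to 6 dp, full precision carried).
Each pᵢ ln pᵢ term: 0.058824×(-2.833213)=-0.166660, 0.117647×(-2.140066)=-0.251772, 0.411765×(-0.887303)=-0.365360, 0.058824×(-2.833213)=-0.166660, 0.352941×(-1.041454)=-0.367572.
Sum = -1.318024, so H' = 1.3180.

1.3180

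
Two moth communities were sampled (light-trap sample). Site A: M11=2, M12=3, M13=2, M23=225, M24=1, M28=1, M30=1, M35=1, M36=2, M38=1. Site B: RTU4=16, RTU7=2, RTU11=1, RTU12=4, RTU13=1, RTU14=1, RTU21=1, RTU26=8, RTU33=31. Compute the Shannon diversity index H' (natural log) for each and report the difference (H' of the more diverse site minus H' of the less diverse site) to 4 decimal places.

1.1452

Site A: N=239, proportions 0.008368, 0.012552, 0.008368, 0.941423, 0.004184, 0.004184, 0.004184, 0.004184, 0.008368, 0.004184, giving H' = 0.346433 (working shown to 6 dp, full precision carried).
Site B: N=65, proportions 0.246154, 0.030769, 0.015385, 0.061538, 0.015385, 0.015385, 0.015385, 0.123077, 0.476923, giving H' = 1.491587.
Difference = |0.346433 − 1.491587| = 1.145154, i.e. 1.1452 to 4 decimal places.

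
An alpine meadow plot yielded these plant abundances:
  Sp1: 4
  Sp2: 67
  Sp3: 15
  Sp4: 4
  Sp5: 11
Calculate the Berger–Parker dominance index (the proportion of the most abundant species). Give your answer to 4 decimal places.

Total N = 4+67+15+4+11 = 101, so the proportions are 0.039604, 0.663366, 0.148515, 0.039604, 0.108911 (working shown to 6 dp, full precision carried).
The largest proportion is 0.663366, i.e. d = 0.6634 to 4 decimal places.

0.6634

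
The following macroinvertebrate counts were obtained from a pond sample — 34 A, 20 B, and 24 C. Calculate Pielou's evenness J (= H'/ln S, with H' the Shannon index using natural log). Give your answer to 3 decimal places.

Total N = 34+20+24 = 78, so the proportions are 0.4359, 0.25641, 0.30769 (working shown to 5 dp, full precision carried).
H' = −Σ pᵢ ln pᵢ = −((-0.36195) + (-0.34897) + (-0.36266)) = 1.07358.
With S = 3 species, ln S = 1.09861, so J = 1.07358/1.09861 = 0.97721, i.e. 0.977 to 3 decimal places.

0.977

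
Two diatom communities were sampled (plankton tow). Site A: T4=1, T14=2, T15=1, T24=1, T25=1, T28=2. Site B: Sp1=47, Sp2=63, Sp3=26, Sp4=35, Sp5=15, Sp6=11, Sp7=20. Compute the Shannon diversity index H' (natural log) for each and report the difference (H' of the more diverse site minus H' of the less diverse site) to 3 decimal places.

Site A: N=8, proportions 0.125, 0.25, 0.125, 0.125, 0.125, 0.25, giving H' = 1.73287 (working shown to 5 dp, full precision carried).
Site B: N=217, proportions 0.21659, 0.29032, 0.11982, 0.16129, 0.06912, 0.05069, 0.09217, giving H' = 1.79449.
Difference = |1.73287 − 1.79449| = 0.06162, i.e. 0.062 to 3 decimal places.

0.062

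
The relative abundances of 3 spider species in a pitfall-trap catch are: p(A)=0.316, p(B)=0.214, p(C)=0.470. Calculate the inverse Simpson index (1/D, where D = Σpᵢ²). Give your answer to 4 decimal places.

D = 0.316² + 0.214² + 0.47² = 0.0998560 + 0.0457960 + 0.2209000 = 0.3665520 (working shown to 7 dp, full precision carried).
So 1/D = 2.728126, i.e. 2.7281 to 4 decimal places.

2.7281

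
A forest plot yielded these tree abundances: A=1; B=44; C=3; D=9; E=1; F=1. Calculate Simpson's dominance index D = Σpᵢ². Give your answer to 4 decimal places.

Total N = 1+44+3+9+1+1 = 59, so the proportions are 0.016949, 0.745763, 0.050847, 0.152542, 0.016949, 0.016949 (working shown to 6 dp, full precision carried).
D = 0.016949² + 0.745763² + 0.050847² + 0.152542² + 0.016949² + 0.016949² = 0.000287 + 0.556162 + 0.002585 + 0.023269 + 0.000287 + 0.000287 = 0.582878.
To 4 decimal places, D = 0.5829.

0.5829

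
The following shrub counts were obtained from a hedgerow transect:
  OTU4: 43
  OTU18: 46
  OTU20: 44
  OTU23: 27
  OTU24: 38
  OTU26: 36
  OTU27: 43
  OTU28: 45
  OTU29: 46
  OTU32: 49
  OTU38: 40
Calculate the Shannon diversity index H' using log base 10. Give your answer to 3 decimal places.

1.037

Total N = 43+46+44+27+38+36+43+45+46+49+40 = 457, so the proportions are 0.09409, 0.10066, 0.09628, 0.05908, 0.08315, 0.07877, 0.09409, 0.09847, 0.10066, 0.10722, 0.08753 (working shown to 5 dp, full precision carried).
Each pᵢ log₁₀ pᵢ term: 0.09409×(-1.02645)=-0.09658, 0.10066×(-0.99716)=-0.10037, 0.09628×(-1.01646)=-0.09787, 0.05908×(-1.22855)=-0.07258, 0.08315×(-1.08013)=-0.08981, 0.07877×(-1.10361)=-0.08694, 0.09409×(-1.02645)=-0.09658, 0.09847×(-1.00670)=-0.09913, 0.10066×(-0.99716)=-0.10037, 0.10722×(-0.96972)=-0.10397, 0.08753×(-1.05786)=-0.09259.
Sum = -1.03680, so H' = 1.037.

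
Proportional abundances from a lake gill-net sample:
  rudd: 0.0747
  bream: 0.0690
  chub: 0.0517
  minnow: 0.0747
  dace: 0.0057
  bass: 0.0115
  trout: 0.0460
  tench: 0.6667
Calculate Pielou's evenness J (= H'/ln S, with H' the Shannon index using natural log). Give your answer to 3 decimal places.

0.586

H' = −Σ pᵢ ln pᵢ = −((-0.19379) + (-0.18448) + (-0.15315) + (-0.19379) + (-0.02945) + (-0.05135) + (-0.14164) + (-0.27029)) = 1.21795 (working shown to 5 dp, full precision carried).
With S = 8 species, ln S = 2.07944, so J = 1.21795/2.07944 = 0.58571, i.e. 0.586 to 3 decimal places.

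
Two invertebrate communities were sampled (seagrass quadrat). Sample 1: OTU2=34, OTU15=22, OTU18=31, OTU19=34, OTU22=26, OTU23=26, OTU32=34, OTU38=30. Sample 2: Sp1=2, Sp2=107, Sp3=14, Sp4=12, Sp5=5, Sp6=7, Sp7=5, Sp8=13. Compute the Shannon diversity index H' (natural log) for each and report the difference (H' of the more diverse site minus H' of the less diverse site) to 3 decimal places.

0.788

Sample 1: N=237, proportions 0.14346, 0.09283, 0.1308, 0.14346, 0.1097, 0.1097, 0.14346, 0.12658, giving H' = 2.06889 (working shown to 5 dp, full precision carried).
Sample 2: N=165, proportions 0.01212, 0.64848, 0.08485, 0.07273, 0.0303, 0.04242, 0.0303, 0.07879, giving H' = 1.28046.
Difference = |2.06889 − 1.28046| = 0.78843, i.e. 0.788 to 3 decimal places.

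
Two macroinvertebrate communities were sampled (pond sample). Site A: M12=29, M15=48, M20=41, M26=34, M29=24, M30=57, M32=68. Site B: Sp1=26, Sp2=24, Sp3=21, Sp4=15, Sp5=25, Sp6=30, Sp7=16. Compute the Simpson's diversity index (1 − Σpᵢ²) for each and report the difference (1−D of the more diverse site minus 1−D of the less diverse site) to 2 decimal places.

Site A: N=301, proportions 0.0963, 0.1595, 0.1362, 0.113, 0.0797, 0.1894, 0.2259, giving 1−D = 0.8407 (working shown to 4 dp, full precision carried).
Site B: N=157, proportions 0.1656, 0.1529, 0.1338, 0.0955, 0.1592, 0.1911, 0.1019, giving 1−D = 0.8499.
Difference = |0.8407 − 0.8499| = 0.0092, i.e. 0.01 to 2 decimal places.

0.01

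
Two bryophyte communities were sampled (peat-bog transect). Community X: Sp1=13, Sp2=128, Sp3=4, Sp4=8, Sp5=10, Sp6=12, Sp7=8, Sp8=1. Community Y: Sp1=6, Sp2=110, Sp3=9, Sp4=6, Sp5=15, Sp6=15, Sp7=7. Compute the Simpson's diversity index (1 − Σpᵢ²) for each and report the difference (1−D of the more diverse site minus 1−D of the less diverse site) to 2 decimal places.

0.05

Community X: N=184, proportions 0.0707, 0.6957, 0.0217, 0.0435, 0.0543, 0.0652, 0.0435, 0.0054, giving 1−D = 0.4996 (working shown to 4 dp, full precision carried).
Community Y: N=168, proportions 0.0357, 0.6548, 0.0536, 0.0357, 0.0893, 0.0893, 0.0417, giving 1−D = 0.5482.
Difference = |0.4996 − 0.5482| = 0.0486, i.e. 0.05 to 2 decimal places.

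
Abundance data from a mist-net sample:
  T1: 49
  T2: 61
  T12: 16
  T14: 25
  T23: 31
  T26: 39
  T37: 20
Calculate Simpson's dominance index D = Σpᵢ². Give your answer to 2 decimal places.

0.17

Total N = 49+61+16+25+31+39+20 = 241, so the proportions are 0.2033, 0.2531, 0.0664, 0.1037, 0.1286, 0.1618, 0.083 (working shown to 4 dp, full precision carried).
D = 0.2033² + 0.2531² + 0.0664² + 0.1037² + 0.1286² + 0.1618² + 0.083² = 0.0413 + 0.0641 + 0.0044 + 0.0108 + 0.0165 + 0.0262 + 0.0069 = 0.1702.
To 2 decimal places, D = 0.17.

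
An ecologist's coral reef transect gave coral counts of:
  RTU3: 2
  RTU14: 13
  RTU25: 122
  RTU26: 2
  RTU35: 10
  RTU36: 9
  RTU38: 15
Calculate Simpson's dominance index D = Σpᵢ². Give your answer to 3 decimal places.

0.517

Total N = 2+13+122+2+10+9+15 = 173, so the proportions are 0.01156, 0.07514, 0.7052, 0.01156, 0.0578, 0.05202, 0.08671 (working shown to 5 dp, full precision carried).
D = 0.01156² + 0.07514² + 0.7052² + 0.01156² + 0.0578² + 0.05202² + 0.08671² = 0.00013 + 0.00565 + 0.49731 + 0.00013 + 0.00334 + 0.00271 + 0.00752 = 0.51679.
To 3 decimal places, D = 0.517.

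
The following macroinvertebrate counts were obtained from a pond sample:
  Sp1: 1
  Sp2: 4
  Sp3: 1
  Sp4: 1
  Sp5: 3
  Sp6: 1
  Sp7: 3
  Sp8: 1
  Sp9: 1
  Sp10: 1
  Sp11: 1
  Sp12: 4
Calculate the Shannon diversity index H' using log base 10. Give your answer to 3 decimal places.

Total N = 1+4+1+1+3+1+3+1+1+1+1+4 = 22, so the proportions are 0.04545, 0.18182, 0.04545, 0.04545, 0.13636, 0.04545, 0.13636, 0.04545, 0.04545, 0.04545, 0.04545, 0.18182 (working shown to 5 dp, full precision carried).
Each pᵢ log₁₀ pᵢ term: 0.04545×(-1.34242)=-0.06102, 0.18182×(-0.74036)=-0.13461, 0.04545×(-1.34242)=-0.06102, 0.04545×(-1.34242)=-0.06102, 0.13636×(-0.86530)=-0.11800, 0.04545×(-1.34242)=-0.06102, 0.13636×(-0.86530)=-0.11800, 0.04545×(-1.34242)=-0.06102, 0.04545×(-1.34242)=-0.06102, 0.04545×(-1.34242)=-0.06102, 0.04545×(-1.34242)=-0.06102, 0.18182×(-0.74036)=-0.13461.
Sum = -0.99337, so H' = 0.993.

0.993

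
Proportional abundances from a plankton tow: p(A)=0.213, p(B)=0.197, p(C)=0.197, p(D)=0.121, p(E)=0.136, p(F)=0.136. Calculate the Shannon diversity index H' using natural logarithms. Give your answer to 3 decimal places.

Each pᵢ ln pᵢ term (working shown to 5 dp, full precision carried): 0.213×(-1.54646)=-0.32940, 0.197×(-1.62455)=-0.32004, 0.197×(-1.62455)=-0.32004, 0.121×(-2.11196)=-0.25555, 0.136×(-1.99510)=-0.27133, 0.136×(-1.99510)=-0.27133.
Sum = -1.76768, so H' = 1.768.

1.768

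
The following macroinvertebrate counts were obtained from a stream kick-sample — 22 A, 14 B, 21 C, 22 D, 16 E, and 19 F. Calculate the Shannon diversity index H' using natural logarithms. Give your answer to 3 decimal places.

Total N = 22+14+21+22+16+19 = 114, so the proportions are 0.19298, 0.12281, 0.18421, 0.19298, 0.14035, 0.16667 (working shown to 5 dp, full precision carried).
Each pᵢ ln pᵢ term: 0.19298×(-1.64516)=-0.31749, 0.12281×(-2.09714)=-0.25754, 0.18421×(-1.69168)=-0.31162, 0.19298×(-1.64516)=-0.31749, 0.14035×(-1.96361)=-0.27559, 0.16667×(-1.79176)=-0.29863.
Sum = -1.77836, so H' = 1.778.

1.778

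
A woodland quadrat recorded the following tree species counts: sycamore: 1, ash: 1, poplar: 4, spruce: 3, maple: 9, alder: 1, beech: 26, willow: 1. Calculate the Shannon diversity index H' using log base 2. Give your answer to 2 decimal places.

Total N = 1+1+4+3+9+1+26+1 = 46, so the proportions are 0.0217, 0.0217, 0.087, 0.0652, 0.1957, 0.0217, 0.5652, 0.0217 (working shown to 4 dp, full precision carried).
Each pᵢ log₂ pᵢ term: 0.0217×(-5.5236)=-0.1201, 0.0217×(-5.5236)=-0.1201, 0.087×(-3.5236)=-0.3064, 0.0652×(-3.9386)=-0.2569, 0.1957×(-2.3536)=-0.4605, 0.0217×(-5.5236)=-0.1201, 0.5652×(-0.8231)=-0.4652, 0.0217×(-5.5236)=-0.1201.
Sum = -1.9693, so H' = 1.97.

1.97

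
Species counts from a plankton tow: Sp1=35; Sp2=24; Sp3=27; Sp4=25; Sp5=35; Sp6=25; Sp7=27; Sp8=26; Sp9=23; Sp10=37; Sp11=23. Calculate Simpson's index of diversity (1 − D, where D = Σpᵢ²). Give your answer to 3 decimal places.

Total N = 35+24+27+25+35+25+27+26+23+37+23 = 307, so the proportions are 0.11401, 0.07818, 0.08795, 0.08143, 0.11401, 0.08143, 0.08795, 0.08469, 0.07492, 0.12052, 0.07492 (working shown to 5 dp, full precision carried).
D = 0.11401² + 0.07818² + 0.08795² + 0.08143² + 0.11401² + 0.08143² + 0.08795² + 0.08469² + 0.07492² + 0.12052² + 0.07492² = 0.01300 + 0.00611 + 0.00773 + 0.00663 + 0.01300 + 0.00663 + 0.00773 + 0.00717 + 0.00561 + 0.01453 + 0.00561 = 0.09376.
So 1 − D = 0.90624, i.e. 0.906 to 3 decimal places.

0.906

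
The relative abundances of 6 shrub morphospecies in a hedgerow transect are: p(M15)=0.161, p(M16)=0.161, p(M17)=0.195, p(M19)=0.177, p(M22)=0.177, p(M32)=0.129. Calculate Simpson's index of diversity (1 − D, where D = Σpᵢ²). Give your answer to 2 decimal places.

D = 0.161² + 0.161² + 0.195² + 0.177² + 0.177² + 0.129² = 0.0259 + 0.0259 + 0.0380 + 0.0313 + 0.0313 + 0.0166 = 0.1692 (working shown to 4 dp, full precision carried).
So 1 − D = 0.8308, i.e. 0.83 to 2 decimal places.

0.83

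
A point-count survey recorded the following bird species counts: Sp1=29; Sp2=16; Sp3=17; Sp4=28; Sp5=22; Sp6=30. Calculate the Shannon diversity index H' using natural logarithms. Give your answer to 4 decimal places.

1.7620

Total N = 29+16+17+28+22+30 = 142, so the proportions are 0.204225, 0.112676, 0.119718, 0.197183, 0.15493, 0.211268 (working shown to 6 dp, full precision carried).
Each pᵢ ln pᵢ term: 0.204225×(-1.588531)=-0.324418, 0.112676×(-2.183238)=-0.245999, 0.119718×(-2.122614)=-0.254116, 0.197183×(-1.623623)=-0.320151, 0.15493×(-1.864785)=-0.288910, 0.211268×(-1.554630)=-0.328443.
Sum = -1.762037, so H' = 1.7620.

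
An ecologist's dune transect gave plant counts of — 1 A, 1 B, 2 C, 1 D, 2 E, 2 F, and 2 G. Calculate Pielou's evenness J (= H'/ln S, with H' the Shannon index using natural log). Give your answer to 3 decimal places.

Total N = 1+1+2+1+2+2+2 = 11, so the proportions are 0.09091, 0.09091, 0.18182, 0.09091, 0.18182, 0.18182, 0.18182 (working shown to 5 dp, full precision carried).
H' = −Σ pᵢ ln pᵢ = −((-0.21799) + (-0.21799) + (-0.30995) + (-0.21799) + (-0.30995) + (-0.30995) + (-0.30995)) = 1.89379.
With S = 7 species, ln S = 1.94591, so J = 1.89379/1.94591 = 0.97321, i.e. 0.973 to 3 decimal places.

0.973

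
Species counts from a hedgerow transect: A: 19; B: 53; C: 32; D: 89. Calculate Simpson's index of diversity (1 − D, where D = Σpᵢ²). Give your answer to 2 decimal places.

0.67

Total N = 19+53+32+89 = 193, so the proportions are 0.0984, 0.2746, 0.1658, 0.4611 (working shown to 4 dp, full precision carried).
D = 0.0984² + 0.2746² + 0.1658² + 0.4611² = 0.0097 + 0.0754 + 0.0275 + 0.2127 = 0.3252.
So 1 − D = 0.6748, i.e. 0.67 to 2 decimal places.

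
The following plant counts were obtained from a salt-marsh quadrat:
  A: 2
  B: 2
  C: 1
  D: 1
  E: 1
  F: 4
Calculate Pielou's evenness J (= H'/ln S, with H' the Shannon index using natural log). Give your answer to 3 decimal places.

0.916

Total N = 2+2+1+1+1+4 = 11, so the proportions are 0.18182, 0.18182, 0.09091, 0.09091, 0.09091, 0.36364 (working shown to 5 dp, full precision carried).
H' = −Σ pᵢ ln pᵢ = −((-0.30995) + (-0.30995) + (-0.21799) + (-0.21799) + (-0.21799) + (-0.36785)) = 1.64173.
With S = 6 species, ln S = 1.79176, so J = 1.64173/1.79176 = 0.91627, i.e. 0.916 to 3 decimal places.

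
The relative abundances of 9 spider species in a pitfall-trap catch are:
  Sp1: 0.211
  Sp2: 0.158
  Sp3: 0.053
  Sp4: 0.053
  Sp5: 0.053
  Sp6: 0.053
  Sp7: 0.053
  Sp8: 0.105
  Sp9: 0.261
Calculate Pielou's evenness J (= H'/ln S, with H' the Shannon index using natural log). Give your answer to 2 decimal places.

0.90

H' = −Σ pᵢ ln pᵢ = −((-0.3283) + (-0.2915) + (-0.1557) + (-0.1557) + (-0.1557) + (-0.1557) + (-0.1557) + (-0.2366) + (-0.3506)) = 1.9855 (working shown to 4 dp, full precision carried).
With S = 9 species, ln S = 2.1972, so J = 1.9855/2.1972 = 0.9036, i.e. 0.90 to 2 decimal places.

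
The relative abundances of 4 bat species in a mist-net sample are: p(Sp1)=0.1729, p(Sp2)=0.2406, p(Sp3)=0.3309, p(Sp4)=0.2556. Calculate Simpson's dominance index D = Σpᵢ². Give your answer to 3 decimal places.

0.263

D = 0.1729² + 0.2406² + 0.3309² + 0.2556² = 0.02989 + 0.05789 + 0.10949 + 0.06533 = 0.26261 (working shown to 5 dp, full precision carried).
To 3 decimal places, D = 0.263.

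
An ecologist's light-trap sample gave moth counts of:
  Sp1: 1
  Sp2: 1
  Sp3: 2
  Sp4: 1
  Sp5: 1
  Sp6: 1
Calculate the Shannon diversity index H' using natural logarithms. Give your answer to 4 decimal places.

1.7479

Total N = 1+1+2+1+1+1 = 7, so the proportions are 0.142857, 0.142857, 0.285714, 0.142857, 0.142857, 0.142857 (working shown to 6 dp, full precision carried).
Each pᵢ ln pᵢ term: 0.142857×(-1.945910)=-0.277987, 0.142857×(-1.945910)=-0.277987, 0.285714×(-1.252763)=-0.357932, 0.142857×(-1.945910)=-0.277987, 0.142857×(-1.945910)=-0.277987, 0.142857×(-1.945910)=-0.277987.
Sum = -1.747868, so H' = 1.7479.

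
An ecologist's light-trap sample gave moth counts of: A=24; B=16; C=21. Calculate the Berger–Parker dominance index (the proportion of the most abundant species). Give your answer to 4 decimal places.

Total N = 24+16+21 = 61, so the proportions are 0.393443, 0.262295, 0.344262 (working shown to 6 dp, full precision carried).
The largest proportion is 0.393443, i.e. d = 0.3934 to 4 decimal places.

0.3934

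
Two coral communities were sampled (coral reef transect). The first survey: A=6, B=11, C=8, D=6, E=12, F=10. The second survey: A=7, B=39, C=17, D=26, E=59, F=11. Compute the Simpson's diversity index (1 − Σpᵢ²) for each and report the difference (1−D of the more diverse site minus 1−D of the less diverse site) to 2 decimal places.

0.06

The first survey: N=53, proportions 0.1132, 0.2075, 0.1509, 0.1132, 0.2264, 0.1887, giving 1−D = 0.8216 (working shown to 4 dp, full precision carried).
The second survey: N=159, proportions 0.044, 0.2453, 0.1069, 0.1635, 0.3711, 0.0692, giving 1−D = 0.7572.
Difference = |0.8216 − 0.7572| = 0.0644, i.e. 0.06 to 2 decimal places.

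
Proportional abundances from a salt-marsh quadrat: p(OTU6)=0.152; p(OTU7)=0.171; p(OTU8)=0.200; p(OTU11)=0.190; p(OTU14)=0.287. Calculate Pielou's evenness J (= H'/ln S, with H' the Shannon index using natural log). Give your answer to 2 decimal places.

H' = −Σ pᵢ ln pᵢ = −((-0.2863) + (-0.3020) + (-0.3219) + (-0.3155) + (-0.3583)) = 1.5840 (working shown to 4 dp, full precision carried).
With S = 5 species, ln S = 1.6094, so J = 1.5840/1.6094 = 0.9842, i.e. 0.98 to 2 decimal places.

0.98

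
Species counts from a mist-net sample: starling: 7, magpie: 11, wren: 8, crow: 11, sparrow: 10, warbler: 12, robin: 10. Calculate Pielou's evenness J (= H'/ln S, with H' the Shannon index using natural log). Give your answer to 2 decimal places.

0.99

Total N = 7+11+8+11+10+12+10 = 69, so the proportions are 0.1014, 0.1594, 0.1159, 0.1594, 0.1449, 0.1739, 0.1449 (working shown to 4 dp, full precision carried).
H' = −Σ pᵢ ln pᵢ = −((-0.2321) + (-0.2927) + (-0.2498) + (-0.2927) + (-0.2799) + (-0.3042) + (-0.2799)) = 1.9315.
With S = 7 species, ln S = 1.9459, so J = 1.9315/1.9459 = 0.9926, i.e. 0.99 to 2 decimal places.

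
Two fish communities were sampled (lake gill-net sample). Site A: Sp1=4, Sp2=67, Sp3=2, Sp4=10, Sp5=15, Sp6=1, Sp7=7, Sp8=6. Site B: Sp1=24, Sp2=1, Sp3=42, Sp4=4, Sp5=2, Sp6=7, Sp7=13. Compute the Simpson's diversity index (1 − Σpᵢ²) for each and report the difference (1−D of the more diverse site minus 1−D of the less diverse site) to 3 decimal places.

Site A: N=112, proportions 0.0357143, 0.5982143, 0.0178571, 0.0892857, 0.1339286, 0.0089286, 0.0625, 0.0535714, giving 1−D = 0.6077806 (working shown to 7 dp, full precision carried).
Site B: N=93, proportions 0.2580645, 0.0107527, 0.4516129, 0.0430108, 0.0215054, 0.0752688, 0.1397849, giving 1−D = 0.7018152.
Difference = |0.6077806 − 0.7018152| = 0.0940346, i.e. 0.094 to 3 decimal places.

0.094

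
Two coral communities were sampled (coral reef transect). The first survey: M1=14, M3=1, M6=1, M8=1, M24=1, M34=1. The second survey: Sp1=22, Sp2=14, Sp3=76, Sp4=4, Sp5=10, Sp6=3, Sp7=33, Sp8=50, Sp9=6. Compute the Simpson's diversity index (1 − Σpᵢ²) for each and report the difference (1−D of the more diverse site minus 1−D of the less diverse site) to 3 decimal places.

0.342

The first survey: N=19, proportions 0.736842, 0.052632, 0.052632, 0.052632, 0.052632, 0.052632, giving 1−D = 0.443213 (working shown to 6 dp, full precision carried).
The second survey: N=218, proportions 0.100917, 0.06422, 0.348624, 0.018349, 0.045872, 0.013761, 0.151376, 0.229358, 0.027523, giving 1−D = 0.785245.
Difference = |0.443213 − 0.785245| = 0.342032, i.e. 0.342 to 3 decimal places.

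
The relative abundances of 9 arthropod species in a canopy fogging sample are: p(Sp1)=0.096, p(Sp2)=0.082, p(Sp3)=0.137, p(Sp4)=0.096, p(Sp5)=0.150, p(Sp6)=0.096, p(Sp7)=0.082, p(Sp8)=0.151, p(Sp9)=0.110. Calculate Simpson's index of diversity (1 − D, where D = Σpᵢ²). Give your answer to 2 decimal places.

0.88

D = 0.096² + 0.082² + 0.137² + 0.096² + 0.15² + 0.096² + 0.082² + 0.151² + 0.11² = 0.0092 + 0.0067 + 0.0188 + 0.0092 + 0.0225 + 0.0092 + 0.0067 + 0.0228 + 0.0121 = 0.1173 (working shown to 4 dp, full precision carried).
So 1 − D = 0.8827, i.e. 0.88 to 2 decimal places.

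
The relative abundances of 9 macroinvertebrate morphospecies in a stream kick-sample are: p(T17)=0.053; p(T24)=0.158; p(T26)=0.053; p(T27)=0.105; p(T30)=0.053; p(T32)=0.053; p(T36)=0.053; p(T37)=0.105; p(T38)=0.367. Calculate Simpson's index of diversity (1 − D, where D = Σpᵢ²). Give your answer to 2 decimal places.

0.80

D = 0.053² + 0.158² + 0.053² + 0.105² + 0.053² + 0.053² + 0.053² + 0.105² + 0.367² = 0.0028 + 0.0250 + 0.0028 + 0.0110 + 0.0028 + 0.0028 + 0.0028 + 0.0110 + 0.1347 = 0.1957 (working shown to 4 dp, full precision carried).
So 1 − D = 0.8043, i.e. 0.80 to 2 decimal places.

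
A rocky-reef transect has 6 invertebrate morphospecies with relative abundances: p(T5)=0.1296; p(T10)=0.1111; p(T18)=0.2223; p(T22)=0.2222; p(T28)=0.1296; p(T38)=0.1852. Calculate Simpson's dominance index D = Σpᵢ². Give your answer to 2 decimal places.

D = 0.1296² + 0.1111² + 0.2223² + 0.2222² + 0.1296² + 0.1852² = 0.0168 + 0.0123 + 0.0494 + 0.0494 + 0.0168 + 0.0343 = 0.1790 (working shown to 4 dp, full precision carried).
To 2 decimal places, D = 0.18.

0.18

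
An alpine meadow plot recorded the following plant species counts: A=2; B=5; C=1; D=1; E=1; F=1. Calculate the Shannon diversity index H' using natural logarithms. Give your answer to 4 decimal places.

1.5403

Total N = 2+5+1+1+1+1 = 11, so the proportions are 0.181818, 0.454545, 0.090909, 0.090909, 0.090909, 0.090909 (working shown to 6 dp, full precision carried).
Each pᵢ ln pᵢ term: 0.181818×(-1.704748)=-0.309954, 0.454545×(-0.788457)=-0.358390, 0.090909×(-2.397895)=-0.217990, 0.090909×(-2.397895)=-0.217990, 0.090909×(-2.397895)=-0.217990, 0.090909×(-2.397895)=-0.217990.
Sum = -1.540306, so H' = 1.5403.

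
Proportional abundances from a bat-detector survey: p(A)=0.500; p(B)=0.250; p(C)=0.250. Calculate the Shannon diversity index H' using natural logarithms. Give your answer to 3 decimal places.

Each pᵢ ln pᵢ term (working shown to 5 dp, full precision carried): 0.5×(-0.69315)=-0.34657, 0.25×(-1.38629)=-0.34657, 0.25×(-1.38629)=-0.34657.
Sum = -1.03972, so H' = 1.040.

1.040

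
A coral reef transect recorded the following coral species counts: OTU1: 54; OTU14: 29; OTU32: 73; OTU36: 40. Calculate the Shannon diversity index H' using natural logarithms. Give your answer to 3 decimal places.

1.330

Total N = 54+29+73+40 = 196, so the proportions are 0.27551, 0.14796, 0.37245, 0.20408 (working shown to 5 dp, full precision carried).
Each pᵢ ln pᵢ term: 0.27551×(-1.28913)=-0.35517, 0.14796×(-1.91082)=-0.28272, 0.37245×(-0.98766)=-0.36785, 0.20408×(-1.58924)=-0.32433.
Sum = -1.33008, so H' = 1.330.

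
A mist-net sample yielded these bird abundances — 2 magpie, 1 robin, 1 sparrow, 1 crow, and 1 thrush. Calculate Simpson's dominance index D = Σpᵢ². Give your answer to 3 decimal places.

Total N = 2+1+1+1+1 = 6, so the proportions are 0.33333, 0.16667, 0.16667, 0.16667, 0.16667 (working shown to 5 dp, full precision carried).
D = 0.33333² + 0.16667² + 0.16667² + 0.16667² + 0.16667² = 0.11111 + 0.02778 + 0.02778 + 0.02778 + 0.02778 = 0.22222.
To 3 decimal places, D = 0.222.

0.222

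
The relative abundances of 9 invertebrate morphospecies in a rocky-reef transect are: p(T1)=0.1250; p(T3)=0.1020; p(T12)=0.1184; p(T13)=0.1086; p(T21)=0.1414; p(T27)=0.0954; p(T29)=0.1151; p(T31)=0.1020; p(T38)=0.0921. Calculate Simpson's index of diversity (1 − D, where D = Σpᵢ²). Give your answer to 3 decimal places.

D = 0.125² + 0.102² + 0.1184² + 0.1086² + 0.1414² + 0.0954² + 0.1151² + 0.102² + 0.0921² = 0.01562 + 0.01040 + 0.01402 + 0.01179 + 0.01999 + 0.00910 + 0.01325 + 0.01040 + 0.00848 = 0.11307 (working shown to 5 dp, full precision carried).
So 1 − D = 0.88693, i.e. 0.887 to 3 decimal places.

0.887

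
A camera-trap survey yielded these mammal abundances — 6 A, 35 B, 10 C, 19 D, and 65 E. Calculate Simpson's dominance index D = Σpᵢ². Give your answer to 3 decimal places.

0.326

Total N = 6+35+10+19+65 = 135, so the proportions are 0.04444, 0.25926, 0.07407, 0.14074, 0.48148 (working shown to 5 dp, full precision carried).
D = 0.04444² + 0.25926² + 0.07407² + 0.14074² + 0.48148² = 0.00198 + 0.06722 + 0.00549 + 0.01981 + 0.23182 = 0.32631.
To 3 decimal places, D = 0.326.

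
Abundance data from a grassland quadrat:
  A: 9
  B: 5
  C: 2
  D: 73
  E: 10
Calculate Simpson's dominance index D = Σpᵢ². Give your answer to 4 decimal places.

Total N = 9+5+2+73+10 = 99, so the proportions are 0.090909, 0.050505, 0.020202, 0.737374, 0.10101 (working shown to 6 dp, full precision carried).
D = 0.090909² + 0.050505² + 0.020202² + 0.737374² + 0.10101² = 0.008264 + 0.002551 + 0.000408 + 0.543720 + 0.010203 = 0.565146.
To 4 decimal places, D = 0.5651.

0.5651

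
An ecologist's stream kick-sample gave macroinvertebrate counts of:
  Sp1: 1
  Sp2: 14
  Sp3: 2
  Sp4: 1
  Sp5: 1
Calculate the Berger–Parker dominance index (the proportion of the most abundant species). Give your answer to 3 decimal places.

Total N = 1+14+2+1+1 = 19, so the proportions are 0.05263, 0.73684, 0.10526, 0.05263, 0.05263 (working shown to 5 dp, full precision carried).
The largest proportion is 0.73684, i.e. d = 0.737 to 3 decimal places.

0.737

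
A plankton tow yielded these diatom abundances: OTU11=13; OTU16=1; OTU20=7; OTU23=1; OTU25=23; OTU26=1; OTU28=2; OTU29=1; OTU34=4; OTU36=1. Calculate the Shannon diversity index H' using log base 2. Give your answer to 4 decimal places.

Total N = 13+1+7+1+23+1+2+1+4+1 = 54, so the proportions are 0.240741, 0.018519, 0.12963, 0.018519, 0.425926, 0.018519, 0.037037, 0.018519, 0.074074, 0.018519 (working shown to 6 dp, full precision carried).
Each pᵢ log₂ pᵢ term: 0.240741×(-2.054448)=-0.494589, 0.018519×(-5.754888)=-0.106572, 0.12963×(-2.947533)=-0.382088, 0.018519×(-5.754888)=-0.106572, 0.425926×(-1.231326)=-0.524453, 0.018519×(-5.754888)=-0.106572, 0.037037×(-4.754888)=-0.176107, 0.018519×(-5.754888)=-0.106572, 0.074074×(-3.754888)=-0.278140, 0.018519×(-5.754888)=-0.106572.
Sum = -2.388237, so H' = 2.3882.

2.3882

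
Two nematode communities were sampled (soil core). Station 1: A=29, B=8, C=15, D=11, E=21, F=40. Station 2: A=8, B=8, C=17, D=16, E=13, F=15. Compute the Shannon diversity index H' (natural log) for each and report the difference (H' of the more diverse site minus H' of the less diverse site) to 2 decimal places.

Station 1: N=124, proportions 0.23387, 0.06452, 0.12097, 0.08871, 0.16935, 0.32258, giving H' = 1.65274 (working shown to 5 dp, full precision carried).
Station 2: N=77, proportions 0.1039, 0.1039, 0.22078, 0.20779, 0.16883, 0.19481, giving H' = 1.74949.
Difference = |1.65274 − 1.74949| = 0.09675, i.e. 0.10 to 2 decimal places.

0.10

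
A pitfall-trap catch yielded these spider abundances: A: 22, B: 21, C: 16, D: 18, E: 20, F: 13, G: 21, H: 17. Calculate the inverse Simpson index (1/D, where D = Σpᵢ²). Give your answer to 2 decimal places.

7.81

Total N = 22+21+16+18+20+13+21+17 = 148, so the proportions are 0.148649, 0.141892, 0.108108, 0.121622, 0.135135, 0.087838, 0.141892, 0.114865 (working shown to 6 dp, full precision carried).
D = 0.148649² + 0.141892² + 0.108108² + 0.121622² + 0.135135² + 0.087838² + 0.141892² + 0.114865² = 0.022096 + 0.020133 + 0.011687 + 0.014792 + 0.018262 + 0.007715 + 0.020133 + 0.013194 = 0.128013.
So 1/D = 7.8117, i.e. 7.81 to 2 decimal places.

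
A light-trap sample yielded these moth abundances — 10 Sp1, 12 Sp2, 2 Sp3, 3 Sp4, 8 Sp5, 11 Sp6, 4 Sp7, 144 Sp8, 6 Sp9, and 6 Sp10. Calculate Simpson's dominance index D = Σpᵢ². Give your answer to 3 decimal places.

0.501

Total N = 10+12+2+3+8+11+4+144+6+6 = 206, so the proportions are 0.04854, 0.05825, 0.00971, 0.01456, 0.03883, 0.0534, 0.01942, 0.69903, 0.02913, 0.02913 (working shown to 5 dp, full precision carried).
D = 0.04854² + 0.05825² + 0.00971² + 0.01456² + 0.03883² + 0.0534² + 0.01942² + 0.69903² + 0.02913² + 0.02913² = 0.00236 + 0.00339 + 0.00009 + 0.00021 + 0.00151 + 0.00285 + 0.00038 + 0.48864 + 0.00085 + 0.00085 = 0.50113.
To 3 decimal places, D = 0.501.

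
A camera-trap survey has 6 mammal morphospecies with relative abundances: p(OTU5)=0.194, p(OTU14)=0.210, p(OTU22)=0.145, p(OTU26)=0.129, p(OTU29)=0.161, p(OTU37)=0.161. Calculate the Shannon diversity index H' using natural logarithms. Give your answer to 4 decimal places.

1.7781

Each pᵢ ln pᵢ term (working shown to 6 dp, full precision carried): 0.194×(-1.639897)=-0.318140, 0.21×(-1.560648)=-0.327736, 0.145×(-1.931022)=-0.279998, 0.129×(-2.047943)=-0.264185, 0.161×(-1.826351)=-0.294042, 0.161×(-1.826351)=-0.294042.
Sum = -1.778144, so H' = 1.7781.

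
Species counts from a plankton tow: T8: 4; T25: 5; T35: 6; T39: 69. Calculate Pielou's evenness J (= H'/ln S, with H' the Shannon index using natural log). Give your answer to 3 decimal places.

0.478

Total N = 4+5+6+69 = 84, so the proportions are 0.04762, 0.05952, 0.07143, 0.82143 (working shown to 5 dp, full precision carried).
H' = −Σ pᵢ ln pᵢ = −((-0.14498) + (-0.16794) + (-0.18850) + (-0.16158)) = 0.66300.
With S = 4 species, ln S = 1.38629, so J = 0.66300/1.38629 = 0.47826, i.e. 0.478 to 3 decimal places.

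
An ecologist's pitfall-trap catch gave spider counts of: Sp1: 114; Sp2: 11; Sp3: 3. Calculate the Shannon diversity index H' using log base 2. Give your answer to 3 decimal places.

Total N = 114+11+3 = 128, so the proportions are 0.89062, 0.08594, 0.02344 (working shown to 5 dp, full precision carried).
Each pᵢ log₂ pᵢ term: 0.89062×(-0.16711)=-0.14883, 0.08594×(-3.54057)=-0.30427, 0.02344×(-5.41504)=-0.12691.
Sum = -0.58001, so H' = 0.580.

0.580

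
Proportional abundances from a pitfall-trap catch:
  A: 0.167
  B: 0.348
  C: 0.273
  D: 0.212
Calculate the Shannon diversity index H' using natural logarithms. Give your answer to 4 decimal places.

1.3495

Each pᵢ ln pᵢ term (working shown to 6 dp, full precision carried): 0.167×(-1.789761)=-0.298890, 0.348×(-1.055553)=-0.367332, 0.273×(-1.298283)=-0.354431, 0.212×(-1.551169)=-0.328848.
Sum = -1.349502, so H' = 1.3495.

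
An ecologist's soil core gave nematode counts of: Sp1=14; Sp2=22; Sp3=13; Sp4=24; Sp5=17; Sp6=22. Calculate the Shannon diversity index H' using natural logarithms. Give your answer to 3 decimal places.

1.766

Total N = 14+22+13+24+17+22 = 112, so the proportions are 0.125, 0.19643, 0.11607, 0.21429, 0.15179, 0.19643 (working shown to 5 dp, full precision carried).
Each pᵢ ln pᵢ term: 0.125×(-2.07944)=-0.25993, 0.19643×(-1.62746)=-0.31968, 0.11607×(-2.15355)=-0.24997, 0.21429×(-1.54045)=-0.33010, 0.15179×(-1.88529)=-0.28616, 0.19643×(-1.62746)=-0.31968.
Sum = -1.76551, so H' = 1.766.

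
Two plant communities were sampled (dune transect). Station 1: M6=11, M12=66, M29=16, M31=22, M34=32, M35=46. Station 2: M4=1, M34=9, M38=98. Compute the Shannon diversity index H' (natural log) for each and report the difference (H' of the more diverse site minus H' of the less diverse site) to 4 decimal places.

Station 1: N=193, proportions 0.05699482, 0.34196891, 0.08290155, 0.11398964, 0.16580311, 0.23834197, giving H' = 1.62393647 (working shown to 8 dp, full precision carried).
Station 2: N=108, proportions 0.00925926, 0.08333333, 0.90740741, giving H' = 0.33859573.
Difference = |1.62393647 − 0.33859573| = 1.28534074, i.e. 1.2853 to 4 decimal places.

1.2853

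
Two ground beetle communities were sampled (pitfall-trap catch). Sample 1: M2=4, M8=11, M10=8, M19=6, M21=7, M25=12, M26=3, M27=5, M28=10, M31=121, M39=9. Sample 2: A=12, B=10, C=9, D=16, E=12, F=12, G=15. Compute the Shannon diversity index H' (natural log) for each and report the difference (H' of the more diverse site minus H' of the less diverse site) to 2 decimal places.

0.41

Sample 1: N=196, proportions 0.0204, 0.0561, 0.0408, 0.0306, 0.0357, 0.0612, 0.0153, 0.0255, 0.051, 0.6173, 0.0459, giving H' = 1.5170 (working shown to 4 dp, full precision carried).
Sample 2: N=86, proportions 0.1395, 0.1163, 0.1047, 0.186, 0.1395, 0.1395, 0.1744, giving H' = 1.9283.
Difference = |1.5170 − 1.9283| = 0.4113, i.e. 0.41 to 2 decimal places.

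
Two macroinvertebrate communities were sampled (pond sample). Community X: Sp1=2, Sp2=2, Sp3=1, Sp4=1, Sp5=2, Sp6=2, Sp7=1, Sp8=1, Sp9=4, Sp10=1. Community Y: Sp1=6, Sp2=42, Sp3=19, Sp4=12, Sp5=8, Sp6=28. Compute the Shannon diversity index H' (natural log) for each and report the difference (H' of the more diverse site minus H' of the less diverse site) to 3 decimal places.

0.596

Community X: N=17, proportions 0.11765, 0.11765, 0.05882, 0.05882, 0.11765, 0.11765, 0.05882, 0.05882, 0.23529, 0.05882, giving H' = 2.18084 (working shown to 5 dp, full precision carried).
Community Y: N=115, proportions 0.05217, 0.36522, 0.16522, 0.10435, 0.06957, 0.24348, giving H' = 1.58464.
Difference = |2.18084 − 1.58464| = 0.59620, i.e. 0.596 to 3 decimal places.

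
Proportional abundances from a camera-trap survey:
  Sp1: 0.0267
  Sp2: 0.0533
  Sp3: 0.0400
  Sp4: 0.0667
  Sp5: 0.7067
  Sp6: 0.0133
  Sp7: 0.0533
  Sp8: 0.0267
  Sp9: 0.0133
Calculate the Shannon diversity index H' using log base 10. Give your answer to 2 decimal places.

0.51

Each pᵢ log₁₀ pᵢ term (working shown to 4 dp, full precision carried): 0.0267×(-1.5735)=-0.0420, 0.0533×(-1.2733)=-0.0679, 0.04×(-1.3979)=-0.0559, 0.0667×(-1.1759)=-0.0784, 0.7067×(-0.1508)=-0.1065, 0.0133×(-1.8761)=-0.0250, 0.0533×(-1.2733)=-0.0679, 0.0267×(-1.5735)=-0.0420, 0.0133×(-1.8761)=-0.0250.
Sum = -0.5106, so H' = 0.51.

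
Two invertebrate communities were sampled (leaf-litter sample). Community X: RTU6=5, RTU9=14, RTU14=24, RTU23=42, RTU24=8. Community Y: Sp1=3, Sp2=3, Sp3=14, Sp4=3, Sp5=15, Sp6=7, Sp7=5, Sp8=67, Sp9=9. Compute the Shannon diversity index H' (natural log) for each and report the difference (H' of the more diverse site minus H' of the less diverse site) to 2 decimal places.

Community X: N=93, proportions 0.053763, 0.150538, 0.258065, 0.451613, 0.086022, giving H' = 1.361794 (working shown to 6 dp, full precision carried).
Community Y: N=126, proportions 0.02381, 0.02381, 0.111111, 0.02381, 0.119048, 0.055556, 0.039683, 0.531746, 0.071429, giving H' = 1.577448.
Difference = |1.361794 − 1.577448| = 0.215654, i.e. 0.22 to 2 decimal places.

0.22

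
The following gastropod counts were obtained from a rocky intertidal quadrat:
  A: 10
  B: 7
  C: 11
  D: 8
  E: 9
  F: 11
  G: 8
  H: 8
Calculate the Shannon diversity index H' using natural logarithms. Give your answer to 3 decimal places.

2.067

Total N = 10+7+11+8+9+11+8+8 = 72, so the proportions are 0.13889, 0.09722, 0.15278, 0.11111, 0.125, 0.15278, 0.11111, 0.11111 (working shown to 5 dp, full precision carried).
Each pᵢ ln pᵢ term: 0.13889×(-1.97408)=-0.27418, 0.09722×(-2.33076)=-0.22660, 0.15278×(-1.87877)=-0.28703, 0.11111×(-2.19722)=-0.24414, 0.125×(-2.07944)=-0.25993, 0.15278×(-1.87877)=-0.28703, 0.11111×(-2.19722)=-0.24414, 0.11111×(-2.19722)=-0.24414.
Sum = -2.06719, so H' = 2.067.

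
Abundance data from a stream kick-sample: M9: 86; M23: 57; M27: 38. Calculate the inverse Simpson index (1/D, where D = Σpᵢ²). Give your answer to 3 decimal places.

2.710

Total N = 86+57+38 = 181, so the proportions are 0.475138, 0.314917, 0.209945 (working shown to 6 dp, full precision carried).
D = 0.475138² + 0.314917² + 0.209945² = 0.225756 + 0.099173 + 0.044077 = 0.369006.
So 1/D = 2.70998, i.e. 2.710 to 3 decimal places.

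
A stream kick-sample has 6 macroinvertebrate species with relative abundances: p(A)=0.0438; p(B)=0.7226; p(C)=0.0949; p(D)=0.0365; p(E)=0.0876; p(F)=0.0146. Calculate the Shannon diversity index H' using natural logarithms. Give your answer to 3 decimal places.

Each pᵢ ln pᵢ term (working shown to 5 dp, full precision carried): 0.0438×(-3.12812)=-0.13701, 0.7226×(-0.32490)=-0.23477, 0.0949×(-2.35493)=-0.22348, 0.0365×(-3.31044)=-0.12083, 0.0876×(-2.43497)=-0.21330, 0.0146×(-4.22673)=-0.06171.
Sum = -0.99111, so H' = 0.991.

0.991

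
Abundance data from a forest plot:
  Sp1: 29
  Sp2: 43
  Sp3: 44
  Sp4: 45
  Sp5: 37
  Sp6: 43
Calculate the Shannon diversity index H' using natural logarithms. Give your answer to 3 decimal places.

1.781

Total N = 29+43+44+45+37+43 = 241, so the proportions are 0.12033, 0.17842, 0.18257, 0.18672, 0.15353, 0.17842 (working shown to 5 dp, full precision carried).
Each pᵢ ln pᵢ term: 0.12033×(-2.11750)=-0.25480, 0.17842×(-1.72360)=-0.30753, 0.18257×(-1.70061)=-0.31048, 0.18672×(-1.67813)=-0.31334, 0.15353×(-1.87388)=-0.28769, 0.17842×(-1.72360)=-0.30753.
Sum = -1.78138, so H' = 1.781.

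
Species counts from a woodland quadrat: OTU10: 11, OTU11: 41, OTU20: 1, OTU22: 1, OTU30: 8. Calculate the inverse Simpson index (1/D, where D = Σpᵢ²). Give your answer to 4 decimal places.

2.0578

Total N = 11+41+1+1+8 = 62, so the proportions are 0.1774194, 0.6612903, 0.016129, 0.016129, 0.1290323 (working shown to 7 dp, full precision carried).
D = 0.1774194² + 0.6612903² + 0.016129² + 0.016129² + 0.1290323² = 0.0314776 + 0.4373049 + 0.0002601 + 0.0002601 + 0.0166493 = 0.4859521.
So 1/D = 2.057816, i.e. 2.0578 to 4 decimal places.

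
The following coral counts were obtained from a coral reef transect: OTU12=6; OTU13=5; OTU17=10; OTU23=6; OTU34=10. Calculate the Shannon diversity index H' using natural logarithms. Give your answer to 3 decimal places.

Total N = 6+5+10+6+10 = 37, so the proportions are 0.16216, 0.13514, 0.27027, 0.16216, 0.27027 (working shown to 5 dp, full precision carried).
Each pᵢ ln pᵢ term: 0.16216×(-1.81916)=-0.29500, 0.13514×(-2.00148)=-0.27047, 0.27027×(-1.30833)=-0.35360, 0.16216×(-1.81916)=-0.29500, 0.27027×(-1.30833)=-0.35360.
Sum = -1.56767, so H' = 1.568.

1.568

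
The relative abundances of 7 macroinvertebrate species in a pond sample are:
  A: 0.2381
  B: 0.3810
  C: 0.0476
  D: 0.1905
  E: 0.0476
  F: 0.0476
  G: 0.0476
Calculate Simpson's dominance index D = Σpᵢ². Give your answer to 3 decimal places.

0.247

D = 0.2381² + 0.381² + 0.0476² + 0.1905² + 0.0476² + 0.0476² + 0.0476² = 0.05669 + 0.14516 + 0.00227 + 0.03629 + 0.00227 + 0.00227 + 0.00227 = 0.24721 (working shown to 5 dp, full precision carried).
To 3 decimal places, D = 0.247.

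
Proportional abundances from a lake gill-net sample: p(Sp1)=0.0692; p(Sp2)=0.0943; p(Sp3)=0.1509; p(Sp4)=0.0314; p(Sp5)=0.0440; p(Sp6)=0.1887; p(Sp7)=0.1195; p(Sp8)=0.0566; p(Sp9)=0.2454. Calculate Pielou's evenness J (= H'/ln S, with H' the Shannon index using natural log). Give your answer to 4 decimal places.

0.9170

H' = −Σ pᵢ ln pᵢ = −((-0.184816) + (-0.222668) + (-0.285373) + (-0.108674) + (-0.137437) + (-0.314676) + (-0.253870) + (-0.162541) + (-0.344754)) = 2.014809 (working shown to 6 dp, full precision carried).
With S = 9 species, ln S = 2.197225, so J = 2.014809/2.197225 = 0.916979, i.e. 0.9170 to 4 decimal places.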